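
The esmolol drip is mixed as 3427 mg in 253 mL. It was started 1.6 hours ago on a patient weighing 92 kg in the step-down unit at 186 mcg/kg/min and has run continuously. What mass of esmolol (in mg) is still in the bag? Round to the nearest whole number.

1784 mg

Dose = 186 mcg/kg/min × 92 kg = 17112 mcg/min
17112 mcg/min × 60 min/hr = 1026720 mcg/hr
Concentration = 3427 mg ÷ 253 mL = 13.54545 mg/mL = 13545.45 mcg/mL
Rate = 1026720 mcg/hr ÷ 13545.45 mcg/mL = 75.79812 mL/hr
Volume infused = 75.79812 mL/hr × 1.6 hr = 121.277 mL
Volume remaining = 253 − 121.277 = 131.723 mL
Drug remaining = 131.723 mL × 13545.45 mcg/mL = 1784248 mcg = 1784.248 mg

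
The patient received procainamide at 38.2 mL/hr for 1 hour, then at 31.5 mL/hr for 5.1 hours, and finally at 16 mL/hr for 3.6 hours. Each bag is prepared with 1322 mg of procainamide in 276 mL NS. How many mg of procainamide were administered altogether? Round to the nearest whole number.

Concentration = 1322 mg ÷ 276 mL = 4.789855 mg/mL
Stage 1: 38.2 mL/hr × 1 hr = 38.2 mL → 38.2 mL × 4.789855 mg/mL = 182.9725 mg
Stage 2: 31.5 mL/hr × 5.1 hr = 160.65 mL → 160.65 mL × 4.789855 mg/mL = 769.4902 mg
Stage 3: 16 mL/hr × 3.6 hr = 57.6 mL → 57.6 mL × 4.789855 mg/mL = 275.8957 mg
Total = 182.9725 + 769.4902 + 275.8957 = 1228.358 mg

1228 mg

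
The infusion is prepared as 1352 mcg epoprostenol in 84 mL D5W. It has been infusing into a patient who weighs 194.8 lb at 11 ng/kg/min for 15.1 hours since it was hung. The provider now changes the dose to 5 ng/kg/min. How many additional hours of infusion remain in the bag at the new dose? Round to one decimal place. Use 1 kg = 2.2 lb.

17.7 hours

Initial rate:
Weight = 194.8 lb ÷ 2.2 lb/kg = 88.54545 kg
Dose = 11 ng/kg/min × 88.54545 kg = 974 ng/min
974 ng/min × 60 min/hr = 58440 ng/hr
Concentration = 1352 mcg ÷ 84 mL = 16.09524 mcg/mL = 16095.24 ng/mL
Rate = 58440 ng/hr ÷ 16095.24 ng/mL = 3.630888 mL/hr
Volume infused so far = 3.630888 mL/hr × 15.1 hr = 54.8264 mL
Volume remaining = 84 − 54.8264 = 29.1736 mL
New rate:
Dose = 5 ng/kg/min × 88.54545 kg = 442.7273 ng/min
442.7273 ng/min × 60 min/hr = 26563.64 ng/hr
Rate = 26563.64 ng/hr ÷ 16095.24 ng/mL = 1.650403 mL/hr
Time remaining = 29.1736 mL ÷ 1.650403 mL/hr = 17.67665 hr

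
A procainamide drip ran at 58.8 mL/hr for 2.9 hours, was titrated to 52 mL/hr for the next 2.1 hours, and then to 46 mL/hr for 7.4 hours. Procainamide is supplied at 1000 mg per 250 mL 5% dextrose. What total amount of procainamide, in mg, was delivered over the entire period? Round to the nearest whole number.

2480 mg

Concentration = 1000 mg ÷ 250 mL = 4 mg/mL
Stage 1: 58.8 mL/hr × 2.9 hr = 170.52 mL → 170.52 mL × 4 mg/mL = 682.08 mg
Stage 2: 52 mL/hr × 2.1 hr = 109.2 mL → 109.2 mL × 4 mg/mL = 436.8 mg
Stage 3: 46 mL/hr × 7.4 hr = 340.4 mL → 340.4 mL × 4 mg/mL = 1361.6 mg
Total = 682.08 + 436.8 + 1361.6 = 2480.48 mg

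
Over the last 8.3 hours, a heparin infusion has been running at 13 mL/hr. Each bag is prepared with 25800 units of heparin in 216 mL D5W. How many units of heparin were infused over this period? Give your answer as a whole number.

12888 units

Concentration = 25800 units ÷ 216 mL = 119.4444 units/mL
Drug rate = 13 mL/hr × 119.4444 units/mL = 1552.778 units/hr
Total = 1552.778 units/hr × 8.3 hr = 12888.06 units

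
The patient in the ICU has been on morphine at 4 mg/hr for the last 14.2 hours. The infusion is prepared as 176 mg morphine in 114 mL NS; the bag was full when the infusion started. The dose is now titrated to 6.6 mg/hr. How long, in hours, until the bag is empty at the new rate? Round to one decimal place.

18.1 hours

Initial rate:
Concentration = 176 mg ÷ 114 mL = 1.54386 mg/mL
Rate = 4 mg/hr ÷ 1.54386 mg/mL = 2.590909 mL/hr
Volume infused so far = 2.590909 mL/hr × 14.2 hr = 36.79091 mL
Volume remaining = 114 − 36.79091 = 77.20909 mL
New rate:
Rate = 6.6 mg/hr ÷ 1.54386 mg/mL = 4.275 mL/hr
Time remaining = 77.20909 mL ÷ 4.275 mL/hr = 18.06061 hr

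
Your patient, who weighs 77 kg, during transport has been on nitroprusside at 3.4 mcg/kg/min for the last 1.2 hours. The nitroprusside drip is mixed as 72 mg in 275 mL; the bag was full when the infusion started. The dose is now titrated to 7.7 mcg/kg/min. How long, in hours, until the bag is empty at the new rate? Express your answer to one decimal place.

Initial rate:
Dose = 3.4 mcg/kg/min × 77 kg = 261.8 mcg/min
261.8 mcg/min × 60 min/hr = 15708 mcg/hr
Concentration = 72 mg ÷ 275 mL = 0.2618182 mg/mL = 261.8182 mcg/mL
Rate = 15708 mcg/hr ÷ 261.8182 mcg/mL = 59.99583 mL/hr
Volume infused so far = 59.99583 mL/hr × 1.2 hr = 71.995 mL
Volume remaining = 275 − 71.995 = 203.005 mL
New rate:
Dose = 7.7 mcg/kg/min × 77 kg = 592.9 mcg/min
592.9 mcg/min × 60 min/hr = 35574 mcg/hr
Rate = 35574 mcg/hr ÷ 261.8182 mcg/mL = 135.8729 mL/hr
Time remaining = 203.005 mL ÷ 135.8729 mL/hr = 1.49408 hr

1.5 hours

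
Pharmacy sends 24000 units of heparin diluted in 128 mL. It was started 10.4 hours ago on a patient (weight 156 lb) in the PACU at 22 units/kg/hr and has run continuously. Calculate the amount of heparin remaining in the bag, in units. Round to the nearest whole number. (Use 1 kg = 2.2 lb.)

7776 units

Weight = 156 lb ÷ 2.2 lb/kg = 70.90909 kg
Dose = 22 units/kg/hr × 70.90909 kg = 1560 units/hr
Concentration = 24000 units ÷ 128 mL = 187.5 units/mL
Rate = 1560 units/hr ÷ 187.5 units/mL = 8.32 mL/hr
Volume infused = 8.32 mL/hr × 10.4 hr = 86.528 mL
Volume remaining = 128 − 86.528 = 41.472 mL
Drug remaining = 41.472 mL × 187.5 units/mL = 7776 units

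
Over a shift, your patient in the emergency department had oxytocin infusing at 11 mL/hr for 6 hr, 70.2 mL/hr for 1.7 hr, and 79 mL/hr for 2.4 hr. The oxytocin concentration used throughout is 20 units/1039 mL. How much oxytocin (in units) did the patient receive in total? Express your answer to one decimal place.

7.2 units

Concentration = 20 units ÷ 1039 mL = 0.01924928 units/mL
Stage 1: 11 mL/hr × 6 hr = 66 mL → 66 mL × 0.01924928 units/mL = 1.270452 units
Stage 2: 70.2 mL/hr × 1.7 hr = 119.34 mL → 119.34 mL × 0.01924928 units/mL = 2.297209 units
Stage 3: 79 mL/hr × 2.4 hr = 189.6 mL → 189.6 mL × 0.01924928 units/mL = 3.649663 units
Total = 1.270452 + 2.297209 + 3.649663 = 7.217324 units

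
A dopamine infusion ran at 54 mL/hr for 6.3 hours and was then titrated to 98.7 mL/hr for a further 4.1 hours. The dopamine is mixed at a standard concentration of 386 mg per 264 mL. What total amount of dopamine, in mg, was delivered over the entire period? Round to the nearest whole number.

Concentration = 386 mg ÷ 264 mL = 1.462121 mg/mL
Stage 1: 54 mL/hr × 6.3 hr = 340.2 mL → 340.2 mL × 1.462121 mg/mL = 497.4136 mg
Stage 2: 98.7 mL/hr × 4.1 hr = 404.67 mL → 404.67 mL × 1.462121 mg/mL = 591.6766 mg
Total = 497.4136 + 591.6766 = 1089.09 mg

1089 mg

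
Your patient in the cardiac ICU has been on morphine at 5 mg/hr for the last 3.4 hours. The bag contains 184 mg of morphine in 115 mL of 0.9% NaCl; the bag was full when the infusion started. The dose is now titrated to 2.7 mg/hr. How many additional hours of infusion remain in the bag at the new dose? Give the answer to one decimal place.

Initial rate:
Concentration = 184 mg ÷ 115 mL = 1.6 mg/mL
Rate = 5 mg/hr ÷ 1.6 mg/mL = 3.125 mL/hr
Volume infused so far = 3.125 mL/hr × 3.4 hr = 10.625 mL
Volume remaining = 115 − 10.625 = 104.375 mL
New rate:
Rate = 2.7 mg/hr ÷ 1.6 mg/mL = 1.6875 mL/hr
Time remaining = 104.375 mL ÷ 1.6875 mL/hr = 61.85185 hr

61.9 hours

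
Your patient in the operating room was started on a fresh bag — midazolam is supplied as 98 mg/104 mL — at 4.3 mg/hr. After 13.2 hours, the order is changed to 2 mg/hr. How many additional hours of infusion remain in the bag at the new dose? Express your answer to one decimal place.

20.6 hours

Initial rate:
Concentration = 98 mg ÷ 104 mL = 0.9423077 mg/mL
Rate = 4.3 mg/hr ÷ 0.9423077 mg/mL = 4.563265 mL/hr
Volume infused so far = 4.563265 mL/hr × 13.2 hr = 60.2351 mL
Volume remaining = 104 − 60.2351 = 43.7649 mL
New rate:
Rate = 2 mg/hr ÷ 0.9423077 mg/mL = 2.122449 mL/hr
Time remaining = 43.7649 mL ÷ 2.122449 mL/hr = 20.62 hr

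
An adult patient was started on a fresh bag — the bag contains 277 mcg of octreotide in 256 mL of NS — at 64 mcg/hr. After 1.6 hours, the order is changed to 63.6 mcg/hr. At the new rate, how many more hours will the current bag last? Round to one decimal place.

2.7 hours

Initial rate:
Concentration = 277 mcg ÷ 256 mL = 1.082031 mcg/mL
Rate = 64 mcg/hr ÷ 1.082031 mcg/mL = 59.14801 mL/hr
Volume infused so far = 59.14801 mL/hr × 1.6 hr = 94.63682 mL
Volume remaining = 256 − 94.63682 = 161.3632 mL
New rate:
Rate = 63.6 mcg/hr ÷ 1.082031 mcg/mL = 58.77834 mL/hr
Time remaining = 161.3632 mL ÷ 58.77834 mL/hr = 2.745283 hr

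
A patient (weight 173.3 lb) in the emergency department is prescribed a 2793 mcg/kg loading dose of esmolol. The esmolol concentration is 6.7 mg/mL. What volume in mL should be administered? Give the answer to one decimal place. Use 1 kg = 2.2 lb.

32.8 mL

Weight = 173.3 lb ÷ 2.2 lb/kg = 78.77273 kg
Dose = 2793 mcg/kg × 78.77273 kg = 220012.2 mcg
Concentration = 6.7 mg/mL = 6700 mcg/mL
Volume = 220012.2 mcg ÷ 6700 mcg/mL = 32.83765 mL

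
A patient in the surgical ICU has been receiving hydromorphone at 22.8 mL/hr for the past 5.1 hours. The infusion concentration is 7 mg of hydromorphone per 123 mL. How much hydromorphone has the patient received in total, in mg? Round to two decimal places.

Concentration = 7 mg ÷ 123 mL = 0.05691057 mg/mL
Drug rate = 22.8 mL/hr × 0.05691057 mg/mL = 1.297561 mg/hr
Total = 1.297561 mg/hr × 5.1 hr = 6.617561 mg

6.62 mg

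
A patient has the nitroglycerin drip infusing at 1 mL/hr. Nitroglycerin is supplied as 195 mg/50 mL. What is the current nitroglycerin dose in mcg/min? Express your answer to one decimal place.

Concentration = 195 mg ÷ 50 mL = 3.9 mg/mL = 3900 mcg/mL
Drug rate = 1 mL/hr × 3900 mcg/mL = 3900 mcg/hr
3900 mcg/hr ÷ 60 min/hr = 65 mcg/min

65.0 mcg/min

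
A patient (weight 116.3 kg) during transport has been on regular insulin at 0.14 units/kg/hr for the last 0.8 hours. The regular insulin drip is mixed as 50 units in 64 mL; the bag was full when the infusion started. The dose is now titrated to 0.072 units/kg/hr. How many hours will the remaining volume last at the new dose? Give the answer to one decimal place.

Initial rate:
Dose = 0.14 units/kg/hr × 116.3 kg = 16.282 units/hr
Concentration = 50 units ÷ 64 mL = 0.78125 units/mL
Rate = 16.282 units/hr ÷ 0.78125 units/mL = 20.84096 mL/hr
Volume infused so far = 20.84096 mL/hr × 0.8 hr = 16.67277 mL
Volume remaining = 64 − 16.67277 = 47.32723 mL
New rate:
Dose = 0.072 units/kg/hr × 116.3 kg = 8.3736 units/hr
Rate = 8.3736 units/hr ÷ 0.78125 units/mL = 10.71821 mL/hr
Time remaining = 47.32723 mL ÷ 10.71821 mL/hr = 4.415592 hr

4.4 hours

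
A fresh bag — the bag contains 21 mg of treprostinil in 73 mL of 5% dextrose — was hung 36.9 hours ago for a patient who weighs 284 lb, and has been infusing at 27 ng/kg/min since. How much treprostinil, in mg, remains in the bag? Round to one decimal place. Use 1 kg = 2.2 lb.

13.3 mg

Weight = 284 lb ÷ 2.2 lb/kg = 129.0909 kg
Dose = 27 ng/kg/min × 129.0909 kg = 3485.455 ng/min
3485.455 ng/min × 60 min/hr = 209127.3 ng/hr
Concentration = 21 mg ÷ 73 mL = 0.2876712 mg/mL = 287671.2 ng/mL
Rate = 209127.3 ng/hr ÷ 287671.2 ng/mL = 0.7269662 mL/hr
Volume infused = 0.7269662 mL/hr × 36.9 hr = 26.82505 mL
Volume remaining = 73 − 26.82505 = 46.17495 mL
Drug remaining = 46.17495 mL × 287671.2 ng/mL = 13283204 ng = 13.2832 mg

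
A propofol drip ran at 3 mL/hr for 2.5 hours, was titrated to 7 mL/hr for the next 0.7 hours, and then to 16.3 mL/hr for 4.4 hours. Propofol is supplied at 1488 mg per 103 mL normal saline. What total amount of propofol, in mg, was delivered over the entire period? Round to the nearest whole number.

1215 mg

Concentration = 1488 mg ÷ 103 mL = 14.4466 mg/mL
Stage 1: 3 mL/hr × 2.5 hr = 7.5 mL → 7.5 mL × 14.4466 mg/mL = 108.3495 mg
Stage 2: 7 mL/hr × 0.7 hr = 4.9 mL → 4.9 mL × 14.4466 mg/mL = 70.78835 mg
Stage 3: 16.3 mL/hr × 4.4 hr = 71.72 mL → 71.72 mL × 14.4466 mg/mL = 1036.11 mg
Total = 108.3495 + 70.78835 + 1036.11 = 1215.248 mg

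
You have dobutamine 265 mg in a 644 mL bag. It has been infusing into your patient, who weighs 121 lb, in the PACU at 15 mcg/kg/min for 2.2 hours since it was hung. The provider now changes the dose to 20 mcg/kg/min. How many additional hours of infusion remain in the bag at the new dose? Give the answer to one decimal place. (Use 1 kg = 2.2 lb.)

Initial rate:
Weight = 121 lb ÷ 2.2 lb/kg = 55 kg
Dose = 15 mcg/kg/min × 55 kg = 825 mcg/min
825 mcg/min × 60 min/hr = 49500 mcg/hr
Concentration = 265 mg ÷ 644 mL = 0.4114907 mg/mL = 411.4907 mcg/mL
Rate = 49500 mcg/hr ÷ 411.4907 mcg/mL = 120.2943 mL/hr
Volume infused so far = 120.2943 mL/hr × 2.2 hr = 264.6475 mL
Volume remaining = 644 − 264.6475 = 379.3525 mL
New rate:
Dose = 20 mcg/kg/min × 55 kg = 1100 mcg/min
1100 mcg/min × 60 min/hr = 66000 mcg/hr
Rate = 66000 mcg/hr ÷ 411.4907 mcg/mL = 160.3925 mL/hr
Time remaining = 379.3525 mL ÷ 160.3925 mL/hr = 2.365152 hr

2.4 hours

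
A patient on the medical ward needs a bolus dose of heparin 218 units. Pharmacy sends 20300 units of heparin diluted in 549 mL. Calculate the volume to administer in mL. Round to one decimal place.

5.9 mL

Concentration = 20300 units ÷ 549 mL = 36.97632 units/mL
Volume = 218 units ÷ 36.97632 units/mL = 5.895665 mL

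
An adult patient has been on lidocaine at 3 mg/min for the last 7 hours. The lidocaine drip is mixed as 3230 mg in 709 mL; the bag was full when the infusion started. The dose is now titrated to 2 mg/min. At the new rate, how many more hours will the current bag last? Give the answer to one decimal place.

Initial rate:
3 mg/min × 60 min/hr = 180 mg/hr
Concentration = 3230 mg ÷ 709 mL = 4.555712 mg/mL
Rate = 180 mg/hr ÷ 4.555712 mg/mL = 39.51084 mL/hr
Volume infused so far = 39.51084 mL/hr × 7 hr = 276.5759 mL
Volume remaining = 709 − 276.5759 = 432.4241 mL
New rate:
2 mg/min × 60 min/hr = 120 mg/hr
Rate = 120 mg/hr ÷ 4.555712 mg/mL = 26.34056 mL/hr
Time remaining = 432.4241 mL ÷ 26.34056 mL/hr = 16.41667 hr

16.4 hours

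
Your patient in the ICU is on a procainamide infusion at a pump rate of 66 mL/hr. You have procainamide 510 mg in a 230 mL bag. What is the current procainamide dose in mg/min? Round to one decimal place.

Concentration = 510 mg ÷ 230 mL = 2.217391 mg/mL
Drug rate = 66 mL/hr × 2.217391 mg/mL = 146.3478 mg/hr
146.3478 mg/hr ÷ 60 min/hr = 2.43913 mg/min

2.4 mg/min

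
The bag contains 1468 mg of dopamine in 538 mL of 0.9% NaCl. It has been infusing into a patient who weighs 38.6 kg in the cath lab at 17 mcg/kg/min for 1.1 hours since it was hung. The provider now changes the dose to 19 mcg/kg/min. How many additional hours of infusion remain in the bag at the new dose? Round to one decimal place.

32.4 hours

Initial rate:
Dose = 17 mcg/kg/min × 38.6 kg = 656.2 mcg/min
656.2 mcg/min × 60 min/hr = 39372 mcg/hr
Concentration = 1468 mg ÷ 538 mL = 2.728625 mg/mL = 2728.625 mcg/mL
Rate = 39372 mcg/hr ÷ 2728.625 mcg/mL = 14.42925 mL/hr
Volume infused so far = 14.42925 mL/hr × 1.1 hr = 15.87217 mL
Volume remaining = 538 − 15.87217 = 522.1278 mL
New rate:
Dose = 19 mcg/kg/min × 38.6 kg = 733.4 mcg/min
733.4 mcg/min × 60 min/hr = 44004 mcg/hr
Rate = 44004 mcg/hr ÷ 2728.625 mcg/mL = 16.12681 mL/hr
Time remaining = 522.1278 mL ÷ 16.12681 mL/hr = 32.37639 hr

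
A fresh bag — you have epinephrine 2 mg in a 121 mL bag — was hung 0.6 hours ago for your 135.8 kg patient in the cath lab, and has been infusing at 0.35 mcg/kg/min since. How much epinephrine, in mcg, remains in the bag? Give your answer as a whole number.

289 mcg

Dose = 0.35 mcg/kg/min × 135.8 kg = 47.53 mcg/min
47.53 mcg/min × 60 min/hr = 2851.8 mcg/hr
Concentration = 2 mg ÷ 121 mL = 0.01652893 mg/mL = 16.52893 mcg/mL
Rate = 2851.8 mcg/hr ÷ 16.52893 mcg/mL = 172.5339 mL/hr
Volume infused = 172.5339 mL/hr × 0.6 hr = 103.5203 mL
Volume remaining = 121 − 103.5203 = 17.47966 mL
Drug remaining = 17.47966 mL × 16.52893 mcg/mL = 288.92 mcg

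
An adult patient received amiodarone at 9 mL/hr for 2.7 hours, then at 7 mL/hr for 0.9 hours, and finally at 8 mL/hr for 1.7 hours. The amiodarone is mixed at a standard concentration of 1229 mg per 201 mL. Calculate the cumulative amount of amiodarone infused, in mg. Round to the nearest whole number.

270 mg

Concentration = 1229 mg ÷ 201 mL = 6.114428 mg/mL
Stage 1: 9 mL/hr × 2.7 hr = 24.3 mL → 24.3 mL × 6.114428 mg/mL = 148.5806 mg
Stage 2: 7 mL/hr × 0.9 hr = 6.3 mL → 6.3 mL × 6.114428 mg/mL = 38.5209 mg
Stage 3: 8 mL/hr × 1.7 hr = 13.6 mL → 13.6 mL × 6.114428 mg/mL = 83.15622 mg
Total = 148.5806 + 38.5209 + 83.15622 = 270.2577 mg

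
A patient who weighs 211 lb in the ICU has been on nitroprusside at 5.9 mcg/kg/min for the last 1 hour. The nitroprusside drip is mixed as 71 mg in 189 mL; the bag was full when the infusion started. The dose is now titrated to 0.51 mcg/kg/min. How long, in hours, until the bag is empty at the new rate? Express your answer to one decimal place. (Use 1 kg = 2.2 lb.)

12.6 hours

Initial rate:
Weight = 211 lb ÷ 2.2 lb/kg = 95.90909 kg
Dose = 5.9 mcg/kg/min × 95.90909 kg = 565.8636 mcg/min
565.8636 mcg/min × 60 min/hr = 33951.82 mcg/hr
Concentration = 71 mg ÷ 189 mL = 0.3756614 mg/mL = 375.6614 mcg/mL
Rate = 33951.82 mcg/hr ÷ 375.6614 mcg/mL = 90.37878 mL/hr
Volume infused so far = 90.37878 mL/hr × 1 hr = 90.37878 mL
Volume remaining = 189 − 90.37878 = 98.62122 mL
New rate:
Dose = 0.51 mcg/kg/min × 95.90909 kg = 48.91364 mcg/min
48.91364 mcg/min × 60 min/hr = 2934.818 mcg/hr
Rate = 2934.818 mcg/hr ÷ 375.6614 mcg/mL = 7.812403 mL/hr
Time remaining = 98.62122 mL ÷ 7.812403 mL/hr = 12.62367 hr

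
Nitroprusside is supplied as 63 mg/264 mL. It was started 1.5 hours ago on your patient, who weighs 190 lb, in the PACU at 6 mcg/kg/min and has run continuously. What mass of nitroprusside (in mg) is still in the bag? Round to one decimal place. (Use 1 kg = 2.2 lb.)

16.4 mg

Weight = 190 lb ÷ 2.2 lb/kg = 86.36364 kg
Dose = 6 mcg/kg/min × 86.36364 kg = 518.1818 mcg/min
518.1818 mcg/min × 60 min/hr = 31090.91 mcg/hr
Concentration = 63 mg ÷ 264 mL = 0.2386364 mg/mL = 238.6364 mcg/mL
Rate = 31090.91 mcg/hr ÷ 238.6364 mcg/mL = 130.2857 mL/hr
Volume infused = 130.2857 mL/hr × 1.5 hr = 195.4286 mL
Volume remaining = 264 − 195.4286 = 68.57143 mL
Drug remaining = 68.57143 mL × 238.6364 mcg/mL = 16363.64 mcg = 16.36364 mg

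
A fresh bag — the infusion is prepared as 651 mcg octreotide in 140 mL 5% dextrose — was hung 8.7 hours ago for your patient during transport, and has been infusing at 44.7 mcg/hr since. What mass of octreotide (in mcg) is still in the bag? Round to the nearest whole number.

262 mcg

Concentration = 651 mcg ÷ 140 mL = 4.65 mcg/mL
Rate = 44.7 mcg/hr ÷ 4.65 mcg/mL = 9.612903 mL/hr
Volume infused = 9.612903 mL/hr × 8.7 hr = 83.63226 mL
Volume remaining = 140 − 83.63226 = 56.36774 mL
Drug remaining = 56.36774 mL × 4.65 mcg/mL = 262.11 mcg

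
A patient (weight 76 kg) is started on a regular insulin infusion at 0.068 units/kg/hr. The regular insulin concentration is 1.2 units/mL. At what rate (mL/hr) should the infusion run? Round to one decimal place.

Dose = 0.068 units/kg/hr × 76 kg = 5.168 units/hr
Rate = 5.168 units/hr ÷ 1.2 units/mL = 4.306667 mL/hr

4.3 mL/hr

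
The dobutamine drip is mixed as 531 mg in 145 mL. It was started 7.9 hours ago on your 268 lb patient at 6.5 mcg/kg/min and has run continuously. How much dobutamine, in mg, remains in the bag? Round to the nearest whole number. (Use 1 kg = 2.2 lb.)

156 mg

Weight = 268 lb ÷ 2.2 lb/kg = 121.8182 kg
Dose = 6.5 mcg/kg/min × 121.8182 kg = 791.8182 mcg/min
791.8182 mcg/min × 60 min/hr = 47509.09 mcg/hr
Concentration = 531 mg ÷ 145 mL = 3.662069 mg/mL = 3662.069 mcg/mL
Rate = 47509.09 mcg/hr ÷ 3662.069 mcg/mL = 12.97329 mL/hr
Volume infused = 12.97329 mL/hr × 7.9 hr = 102.489 mL
Volume remaining = 145 − 102.489 = 42.51099 mL
Drug remaining = 42.51099 mL × 3662.069 mcg/mL = 155678.2 mcg = 155.6782 mg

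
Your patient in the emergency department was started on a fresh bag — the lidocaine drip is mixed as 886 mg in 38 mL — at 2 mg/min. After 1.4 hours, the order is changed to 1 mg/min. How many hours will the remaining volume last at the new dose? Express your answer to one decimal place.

12.0 hours

Initial rate:
2 mg/min × 60 min/hr = 120 mg/hr
Concentration = 886 mg ÷ 38 mL = 23.31579 mg/mL
Rate = 120 mg/hr ÷ 23.31579 mg/mL = 5.146727 mL/hr
Volume infused so far = 5.146727 mL/hr × 1.4 hr = 7.205418 mL
Volume remaining = 38 − 7.205418 = 30.79458 mL
New rate:
1 mg/min × 60 min/hr = 60 mg/hr
Rate = 60 mg/hr ÷ 23.31579 mg/mL = 2.573363 mL/hr
Time remaining = 30.79458 mL ÷ 2.573363 mL/hr = 11.96667 hr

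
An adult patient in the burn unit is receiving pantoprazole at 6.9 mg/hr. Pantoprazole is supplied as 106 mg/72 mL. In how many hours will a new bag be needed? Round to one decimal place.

15.4 hours

Concentration = 106 mg ÷ 72 mL = 1.472222 mg/mL
Rate = 6.9 mg/hr ÷ 1.472222 mg/mL = 4.686792 mL/hr
Duration = 72 mL ÷ 4.686792 mL/hr = 15.36232 hr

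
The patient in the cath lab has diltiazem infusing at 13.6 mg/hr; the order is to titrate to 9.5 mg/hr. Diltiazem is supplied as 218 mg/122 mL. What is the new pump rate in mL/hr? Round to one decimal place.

5.3 mL/hr

Concentration = 218 mg ÷ 122 mL = 1.786885 mg/mL
Rate = 9.5 mg/hr ÷ 1.786885 mg/mL = 5.316514 mL/hr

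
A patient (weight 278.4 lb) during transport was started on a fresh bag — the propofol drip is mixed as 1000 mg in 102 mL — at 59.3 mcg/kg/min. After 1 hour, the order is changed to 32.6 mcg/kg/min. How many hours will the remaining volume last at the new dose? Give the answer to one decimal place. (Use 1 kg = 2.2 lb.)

Initial rate:
Weight = 278.4 lb ÷ 2.2 lb/kg = 126.5455 kg
Dose = 59.3 mcg/kg/min × 126.5455 kg = 7504.145 mcg/min
7504.145 mcg/min × 60 min/hr = 450248.7 mcg/hr
Concentration = 1000 mg ÷ 102 mL = 9.803922 mg/mL = 9803.922 mcg/mL
Rate = 450248.7 mcg/hr ÷ 9803.922 mcg/mL = 45.92537 mL/hr
Volume infused so far = 45.92537 mL/hr × 1 hr = 45.92537 mL
Volume remaining = 102 − 45.92537 = 56.07463 mL
New rate:
Dose = 32.6 mcg/kg/min × 126.5455 kg = 4125.382 mcg/min
4125.382 mcg/min × 60 min/hr = 247522.9 mcg/hr
Rate = 247522.9 mcg/hr ÷ 9803.922 mcg/mL = 25.24734 mL/hr
Time remaining = 56.07463 mL ÷ 25.24734 mL/hr = 2.221012 hr

2.2 hours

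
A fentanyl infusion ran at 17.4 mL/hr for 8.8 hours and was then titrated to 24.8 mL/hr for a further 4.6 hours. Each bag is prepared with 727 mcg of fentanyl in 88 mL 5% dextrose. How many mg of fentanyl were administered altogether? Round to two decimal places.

2.21 mg

Concentration = 727 mcg ÷ 88 mL = 8.261364 mcg/mL
Stage 1: 17.4 mL/hr × 8.8 hr = 153.12 mL → 153.12 mL × 8.261364 mcg/mL = 1264.98 mcg
Stage 2: 24.8 mL/hr × 4.6 hr = 114.08 mL → 114.08 mL × 8.261364 mcg/mL = 942.4564 mcg
Total = 1264.98 + 942.4564 = 2207.436 mcg = 2.207436 mg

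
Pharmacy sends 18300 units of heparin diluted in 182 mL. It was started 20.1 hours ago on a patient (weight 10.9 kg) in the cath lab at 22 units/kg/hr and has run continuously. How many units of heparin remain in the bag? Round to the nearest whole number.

13480 units

Dose = 22 units/kg/hr × 10.9 kg = 239.8 units/hr
Concentration = 18300 units ÷ 182 mL = 100.5495 units/mL
Rate = 239.8 units/hr ÷ 100.5495 units/mL = 2.384896 mL/hr
Volume infused = 2.384896 mL/hr × 20.1 hr = 47.93641 mL
Volume remaining = 182 − 47.93641 = 134.0636 mL
Drug remaining = 134.0636 mL × 100.5495 units/mL = 13480.02 units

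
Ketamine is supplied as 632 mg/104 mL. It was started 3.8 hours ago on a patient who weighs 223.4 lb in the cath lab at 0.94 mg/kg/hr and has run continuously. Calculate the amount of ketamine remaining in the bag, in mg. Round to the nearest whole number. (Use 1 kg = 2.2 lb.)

Weight = 223.4 lb ÷ 2.2 lb/kg = 101.5455 kg
Dose = 0.94 mg/kg/hr × 101.5455 kg = 95.45273 mg/hr
Concentration = 632 mg ÷ 104 mL = 6.076923 mg/mL
Rate = 95.45273 mg/hr ÷ 6.076923 mg/mL = 15.70741 mL/hr
Volume infused = 15.70741 mL/hr × 3.8 hr = 59.68816 mL
Volume remaining = 104 − 59.68816 = 44.31184 mL
Drug remaining = 44.31184 mL × 6.076923 mg/mL = 269.2796 mg

269 mg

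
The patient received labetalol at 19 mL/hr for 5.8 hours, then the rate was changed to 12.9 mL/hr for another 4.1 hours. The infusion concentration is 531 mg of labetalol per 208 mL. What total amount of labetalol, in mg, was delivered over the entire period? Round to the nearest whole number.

416 mg

Concentration = 531 mg ÷ 208 mL = 2.552885 mg/mL
Stage 1: 19 mL/hr × 5.8 hr = 110.2 mL → 110.2 mL × 2.552885 mg/mL = 281.3279 mg
Stage 2: 12.9 mL/hr × 4.1 hr = 52.89 mL → 52.89 mL × 2.552885 mg/mL = 135.0221 mg
Total = 281.3279 + 135.0221 = 416.35 mg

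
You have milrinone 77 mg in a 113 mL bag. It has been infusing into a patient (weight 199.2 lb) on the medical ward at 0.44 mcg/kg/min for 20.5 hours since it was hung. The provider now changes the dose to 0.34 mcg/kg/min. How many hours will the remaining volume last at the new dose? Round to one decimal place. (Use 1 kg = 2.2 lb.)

15.2 hours

Initial rate:
Weight = 199.2 lb ÷ 2.2 lb/kg = 90.54545 kg
Dose = 0.44 mcg/kg/min × 90.54545 kg = 39.84 mcg/min
39.84 mcg/min × 60 min/hr = 2390.4 mcg/hr
Concentration = 77 mg ÷ 113 mL = 0.6814159 mg/mL = 681.4159 mcg/mL
Rate = 2390.4 mcg/hr ÷ 681.4159 mcg/mL = 3.50799 mL/hr
Volume infused so far = 3.50799 mL/hr × 20.5 hr = 71.91379 mL
Volume remaining = 113 − 71.91379 = 41.08621 mL
New rate:
Dose = 0.34 mcg/kg/min × 90.54545 kg = 30.78545 mcg/min
30.78545 mcg/min × 60 min/hr = 1847.127 mcg/hr
Rate = 1847.127 mcg/hr ÷ 681.4159 mcg/mL = 2.710719 mL/hr
Time remaining = 41.08621 mL ÷ 2.710719 mL/hr = 15.15694 hr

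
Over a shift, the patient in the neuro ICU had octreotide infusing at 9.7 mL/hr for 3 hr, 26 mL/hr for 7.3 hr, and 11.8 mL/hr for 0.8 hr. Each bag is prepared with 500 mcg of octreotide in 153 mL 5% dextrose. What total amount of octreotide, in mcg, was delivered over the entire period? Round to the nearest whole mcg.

Concentration = 500 mcg ÷ 153 mL = 3.267974 mcg/mL
Stage 1: 9.7 mL/hr × 3 hr = 29.1 mL → 29.1 mL × 3.267974 mcg/mL = 95.09804 mcg
Stage 2: 26 mL/hr × 7.3 hr = 189.8 mL → 189.8 mL × 3.267974 mcg/mL = 620.2614 mcg
Stage 3: 11.8 mL/hr × 0.8 hr = 9.44 mL → 9.44 mL × 3.267974 mcg/mL = 30.84967 mcg
Total = 95.09804 + 620.2614 + 30.84967 = 746.2092 mcg

746 mcg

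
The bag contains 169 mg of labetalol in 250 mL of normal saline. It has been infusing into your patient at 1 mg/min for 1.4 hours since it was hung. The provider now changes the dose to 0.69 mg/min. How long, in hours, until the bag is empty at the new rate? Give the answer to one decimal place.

Initial rate:
1 mg/min × 60 min/hr = 60 mg/hr
Concentration = 169 mg ÷ 250 mL = 0.676 mg/mL
Rate = 60 mg/hr ÷ 0.676 mg/mL = 88.7574 mL/hr
Volume infused so far = 88.7574 mL/hr × 1.4 hr = 124.2604 mL
Volume remaining = 250 − 124.2604 = 125.7396 mL
New rate:
0.69 mg/min × 60 min/hr = 41.4 mg/hr
Rate = 41.4 mg/hr ÷ 0.676 mg/mL = 61.2426 mL/hr
Time remaining = 125.7396 mL ÷ 61.2426 mL/hr = 2.05314 hr

2.1 hours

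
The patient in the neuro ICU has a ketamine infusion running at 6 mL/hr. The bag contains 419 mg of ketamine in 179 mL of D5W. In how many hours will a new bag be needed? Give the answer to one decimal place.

Duration = 179 mL ÷ 6 mL/hr = 29.83333 hr

29.8 hours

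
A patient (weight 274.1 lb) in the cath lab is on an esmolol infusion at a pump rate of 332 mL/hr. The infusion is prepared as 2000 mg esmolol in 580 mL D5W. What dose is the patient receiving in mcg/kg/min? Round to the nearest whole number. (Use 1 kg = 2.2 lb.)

Weight = 274.1 lb ÷ 2.2 lb/kg = 124.5909 kg
Concentration = 2000 mg ÷ 580 mL = 3.448276 mg/mL = 3448.276 mcg/mL
Drug rate = 332 mL/hr × 3448.276 mcg/mL = 1144828 mcg/hr
1144828 mcg/hr ÷ 60 min/hr = 19080.46 mcg/min
19080.46 mcg/min ÷ 124.5909 kg = 153.1449 mcg/kg/min

153 mcg/kg/min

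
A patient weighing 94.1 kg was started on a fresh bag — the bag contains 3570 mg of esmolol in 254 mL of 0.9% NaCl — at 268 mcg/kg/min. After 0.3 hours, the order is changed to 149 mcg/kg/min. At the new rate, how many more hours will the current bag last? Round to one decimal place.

3.7 hours

Initial rate:
Dose = 268 mcg/kg/min × 94.1 kg = 25218.8 mcg/min
25218.8 mcg/min × 60 min/hr = 1513128 mcg/hr
Concentration = 3570 mg ÷ 254 mL = 14.05512 mg/mL = 14055.12 mcg/mL
Rate = 1513128 mcg/hr ÷ 14055.12 mcg/mL = 107.6567 mL/hr
Volume infused so far = 107.6567 mL/hr × 0.3 hr = 32.29702 mL
Volume remaining = 254 − 32.29702 = 221.703 mL
New rate:
Dose = 149 mcg/kg/min × 94.1 kg = 14020.9 mcg/min
14020.9 mcg/min × 60 min/hr = 841254 mcg/hr
Rate = 841254 mcg/hr ÷ 14055.12 mcg/mL = 59.85393 mL/hr
Time remaining = 221.703 mL ÷ 59.85393 mL/hr = 3.704067 hr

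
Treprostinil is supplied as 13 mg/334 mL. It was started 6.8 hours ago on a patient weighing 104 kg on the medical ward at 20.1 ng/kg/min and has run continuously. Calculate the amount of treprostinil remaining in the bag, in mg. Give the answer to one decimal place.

12.1 mg

Dose = 20.1 ng/kg/min × 104 kg = 2090.4 ng/min
2090.4 ng/min × 60 min/hr = 125424 ng/hr
Concentration = 13 mg ÷ 334 mL = 0.03892216 mg/mL = 38922.16 ng/mL
Rate = 125424 ng/hr ÷ 38922.16 ng/mL = 3.222432 mL/hr
Volume infused = 3.222432 mL/hr × 6.8 hr = 21.91254 mL
Volume remaining = 334 − 21.91254 = 312.0875 mL
Drug remaining = 312.0875 mL × 38922.16 ng/mL = 12147117 ng = 12.14712 mg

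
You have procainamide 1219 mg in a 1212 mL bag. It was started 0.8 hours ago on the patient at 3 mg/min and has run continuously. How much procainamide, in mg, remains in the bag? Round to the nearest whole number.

1075 mg

3 mg/min × 60 min/hr = 180 mg/hr
Concentration = 1219 mg ÷ 1212 mL = 1.005776 mg/mL
Rate = 180 mg/hr ÷ 1.005776 mg/mL = 178.9664 mL/hr
Volume infused = 178.9664 mL/hr × 0.8 hr = 143.1731 mL
Volume remaining = 1212 − 143.1731 = 1068.827 mL
Drug remaining = 1068.827 mL × 1.005776 mg/mL = 1075 mg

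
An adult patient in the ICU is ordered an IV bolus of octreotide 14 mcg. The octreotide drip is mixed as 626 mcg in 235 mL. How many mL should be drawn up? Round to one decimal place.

5.3 mL

Concentration = 626 mcg ÷ 235 mL = 2.66383 mcg/mL
Volume = 14 mcg ÷ 2.66383 mcg/mL = 5.255591 mL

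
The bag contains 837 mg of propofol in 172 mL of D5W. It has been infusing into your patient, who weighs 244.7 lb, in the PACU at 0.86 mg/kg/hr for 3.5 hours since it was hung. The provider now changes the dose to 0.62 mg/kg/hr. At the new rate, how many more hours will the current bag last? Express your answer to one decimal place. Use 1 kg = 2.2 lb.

7.3 hours

Initial rate:
Weight = 244.7 lb ÷ 2.2 lb/kg = 111.2273 kg
Dose = 0.86 mg/kg/hr × 111.2273 kg = 95.65545 mg/hr
Concentration = 837 mg ÷ 172 mL = 4.866279 mg/mL
Rate = 95.65545 mg/hr ÷ 4.866279 mg/mL = 19.6568 mL/hr
Volume infused so far = 19.6568 mL/hr × 3.5 hr = 68.79879 mL
Volume remaining = 172 − 68.79879 = 103.2012 mL
New rate:
Dose = 0.62 mg/kg/hr × 111.2273 kg = 68.96091 mg/hr
Rate = 68.96091 mg/hr ÷ 4.866279 mg/mL = 14.17118 mL/hr
Time remaining = 103.2012 mL ÷ 14.17118 mL/hr = 7.282472 hr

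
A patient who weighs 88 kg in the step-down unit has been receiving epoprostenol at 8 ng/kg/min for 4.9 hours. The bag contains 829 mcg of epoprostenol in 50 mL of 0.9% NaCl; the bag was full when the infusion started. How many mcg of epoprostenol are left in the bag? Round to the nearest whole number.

622 mcg

Dose = 8 ng/kg/min × 88 kg = 704 ng/min
704 ng/min × 60 min/hr = 42240 ng/hr
Concentration = 829 mcg ÷ 50 mL = 16.58 mcg/mL = 16580 ng/mL
Rate = 42240 ng/hr ÷ 16580 ng/mL = 2.547648 mL/hr
Volume infused = 2.547648 mL/hr × 4.9 hr = 12.48347 mL
Volume remaining = 50 − 12.48347 = 37.51653 mL
Drug remaining = 37.51653 mL × 16580 ng/mL = 622024 ng = 622.024 mcg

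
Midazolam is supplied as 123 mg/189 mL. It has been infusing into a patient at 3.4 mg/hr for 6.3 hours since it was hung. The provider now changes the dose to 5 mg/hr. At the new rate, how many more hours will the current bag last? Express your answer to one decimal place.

20.3 hours

Initial rate:
Concentration = 123 mg ÷ 189 mL = 0.6507937 mg/mL
Rate = 3.4 mg/hr ÷ 0.6507937 mg/mL = 5.22439 mL/hr
Volume infused so far = 5.22439 mL/hr × 6.3 hr = 32.91366 mL
Volume remaining = 189 − 32.91366 = 156.0863 mL
New rate:
Rate = 5 mg/hr ÷ 0.6507937 mg/mL = 7.682927 mL/hr
Time remaining = 156.0863 mL ÷ 7.682927 mL/hr = 20.316 hr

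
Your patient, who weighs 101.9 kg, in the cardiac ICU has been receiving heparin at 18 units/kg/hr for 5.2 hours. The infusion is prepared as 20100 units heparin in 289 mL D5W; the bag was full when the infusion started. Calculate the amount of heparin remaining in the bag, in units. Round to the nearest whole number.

Dose = 18 units/kg/hr × 101.9 kg = 1834.2 units/hr
Concentration = 20100 units ÷ 289 mL = 69.55017 units/mL
Rate = 1834.2 units/hr ÷ 69.55017 units/mL = 26.37233 mL/hr
Volume infused = 26.37233 mL/hr × 5.2 hr = 137.1361 mL
Volume remaining = 289 − 137.1361 = 151.8639 mL
Drug remaining = 151.8639 mL × 69.55017 units/mL = 10562.16 units

10562 units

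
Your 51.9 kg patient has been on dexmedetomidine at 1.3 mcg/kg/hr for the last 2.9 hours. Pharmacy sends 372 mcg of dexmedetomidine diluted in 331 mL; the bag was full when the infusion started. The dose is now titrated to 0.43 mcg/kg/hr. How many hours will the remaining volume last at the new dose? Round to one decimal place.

Initial rate:
Dose = 1.3 mcg/kg/hr × 51.9 kg = 67.47 mcg/hr
Concentration = 372 mcg ÷ 331 mL = 1.123867 mcg/mL
Rate = 67.47 mcg/hr ÷ 1.123867 mcg/mL = 60.03379 mL/hr
Volume infused so far = 60.03379 mL/hr × 2.9 hr = 174.098 mL
Volume remaining = 331 − 174.098 = 156.902 mL
New rate:
Dose = 0.43 mcg/kg/hr × 51.9 kg = 22.317 mcg/hr
Rate = 22.317 mcg/hr ÷ 1.123867 mcg/mL = 19.85733 mL/hr
Time remaining = 156.902 mL ÷ 19.85733 mL/hr = 7.901465 hr

7.9 hours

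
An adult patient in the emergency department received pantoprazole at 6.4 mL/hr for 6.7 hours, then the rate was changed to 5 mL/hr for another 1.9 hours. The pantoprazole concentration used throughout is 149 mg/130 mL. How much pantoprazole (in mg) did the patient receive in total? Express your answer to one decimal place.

Concentration = 149 mg ÷ 130 mL = 1.146154 mg/mL
Stage 1: 6.4 mL/hr × 6.7 hr = 42.88 mL → 42.88 mL × 1.146154 mg/mL = 49.14708 mg
Stage 2: 5 mL/hr × 1.9 hr = 9.5 mL → 9.5 mL × 1.146154 mg/mL = 10.88846 mg
Total = 49.14708 + 10.88846 = 60.03554 mg

60.0 mg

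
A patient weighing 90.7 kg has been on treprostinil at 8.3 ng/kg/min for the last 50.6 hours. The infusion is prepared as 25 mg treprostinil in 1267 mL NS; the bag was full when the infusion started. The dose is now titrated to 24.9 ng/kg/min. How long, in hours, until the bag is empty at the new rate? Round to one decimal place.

Initial rate:
Dose = 8.3 ng/kg/min × 90.7 kg = 752.81 ng/min
752.81 ng/min × 60 min/hr = 45168.6 ng/hr
Concentration = 25 mg ÷ 1267 mL = 0.01973165 mg/mL = 19731.65 ng/mL
Rate = 45168.6 ng/hr ÷ 19731.65 ng/mL = 2.289145 mL/hr
Volume infused so far = 2.289145 mL/hr × 50.6 hr = 115.8307 mL
Volume remaining = 1267 − 115.8307 = 1151.169 mL
New rate:
Dose = 24.9 ng/kg/min × 90.7 kg = 2258.43 ng/min
2258.43 ng/min × 60 min/hr = 135505.8 ng/hr
Rate = 135505.8 ng/hr ÷ 19731.65 ng/mL = 6.867434 mL/hr
Time remaining = 1151.169 mL ÷ 6.867434 mL/hr = 167.6273 hr

167.6 hours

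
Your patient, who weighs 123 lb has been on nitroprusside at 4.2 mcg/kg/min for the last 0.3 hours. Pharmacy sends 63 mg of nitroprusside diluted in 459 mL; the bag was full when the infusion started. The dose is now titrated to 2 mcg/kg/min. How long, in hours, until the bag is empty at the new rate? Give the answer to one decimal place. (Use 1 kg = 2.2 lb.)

8.8 hours

Initial rate:
Weight = 123 lb ÷ 2.2 lb/kg = 55.90909 kg
Dose = 4.2 mcg/kg/min × 55.90909 kg = 234.8182 mcg/min
234.8182 mcg/min × 60 min/hr = 14089.09 mcg/hr
Concentration = 63 mg ÷ 459 mL = 0.1372549 mg/mL = 137.2549 mcg/mL
Rate = 14089.09 mcg/hr ÷ 137.2549 mcg/mL = 102.6491 mL/hr
Volume infused so far = 102.6491 mL/hr × 0.3 hr = 30.79473 mL
Volume remaining = 459 − 30.79473 = 428.2053 mL
New rate:
Dose = 2 mcg/kg/min × 55.90909 kg = 111.8182 mcg/min
111.8182 mcg/min × 60 min/hr = 6709.091 mcg/hr
Rate = 6709.091 mcg/hr ÷ 137.2549 mcg/mL = 48.88052 mL/hr
Time remaining = 428.2053 mL ÷ 48.88052 mL/hr = 8.760244 hr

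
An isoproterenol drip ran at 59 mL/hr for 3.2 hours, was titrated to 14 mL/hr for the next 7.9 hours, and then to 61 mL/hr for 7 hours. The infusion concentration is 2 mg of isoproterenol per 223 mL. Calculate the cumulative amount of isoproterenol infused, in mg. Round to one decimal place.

6.5 mg

Concentration = 2 mg ÷ 223 mL = 0.00896861 mg/mL
Stage 1: 59 mL/hr × 3.2 hr = 188.8 mL → 188.8 mL × 0.00896861 mg/mL = 1.693274 mg
Stage 2: 14 mL/hr × 7.9 hr = 110.6 mL → 110.6 mL × 0.00896861 mg/mL = 0.9919283 mg
Stage 3: 61 mL/hr × 7 hr = 427 mL → 427 mL × 0.00896861 mg/mL = 3.829596 mg
Total = 1.693274 + 0.9919283 + 3.829596 = 6.514798 mg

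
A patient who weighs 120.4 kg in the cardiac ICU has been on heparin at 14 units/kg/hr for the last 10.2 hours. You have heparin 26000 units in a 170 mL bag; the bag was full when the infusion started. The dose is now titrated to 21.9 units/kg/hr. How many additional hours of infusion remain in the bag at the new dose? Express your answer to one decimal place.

3.3 hours

Initial rate:
Dose = 14 units/kg/hr × 120.4 kg = 1685.6 units/hr
Concentration = 26000 units ÷ 170 mL = 152.9412 units/mL
Rate = 1685.6 units/hr ÷ 152.9412 units/mL = 11.02123 mL/hr
Volume infused so far = 11.02123 mL/hr × 10.2 hr = 112.4166 mL
Volume remaining = 170 − 112.4166 = 57.58345 mL
New rate:
Dose = 21.9 units/kg/hr × 120.4 kg = 2636.76 units/hr
Rate = 2636.76 units/hr ÷ 152.9412 units/mL = 17.24035 mL/hr
Time remaining = 57.58345 mL ÷ 17.24035 mL/hr = 3.340039 hr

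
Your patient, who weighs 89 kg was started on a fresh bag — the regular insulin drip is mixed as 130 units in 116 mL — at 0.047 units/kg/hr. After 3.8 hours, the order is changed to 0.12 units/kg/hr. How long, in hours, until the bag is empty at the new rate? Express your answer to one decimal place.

10.7 hours

Initial rate:
Dose = 0.047 units/kg/hr × 89 kg = 4.183 units/hr
Concentration = 130 units ÷ 116 mL = 1.12069 units/mL
Rate = 4.183 units/hr ÷ 1.12069 units/mL = 3.732523 mL/hr
Volume infused so far = 3.732523 mL/hr × 3.8 hr = 14.18359 mL
Volume remaining = 116 − 14.18359 = 101.8164 mL
New rate:
Dose = 0.12 units/kg/hr × 89 kg = 10.68 units/hr
Rate = 10.68 units/hr ÷ 1.12069 units/mL = 9.529846 mL/hr
Time remaining = 101.8164 mL ÷ 9.529846 mL/hr = 10.68395 hr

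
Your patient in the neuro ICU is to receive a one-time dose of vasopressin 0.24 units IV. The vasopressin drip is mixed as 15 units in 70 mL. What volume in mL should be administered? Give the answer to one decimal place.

1.1 mL

Concentration = 15 units ÷ 70 mL = 0.2142857 units/mL
Volume = 0.24 units ÷ 0.2142857 units/mL = 1.12 mL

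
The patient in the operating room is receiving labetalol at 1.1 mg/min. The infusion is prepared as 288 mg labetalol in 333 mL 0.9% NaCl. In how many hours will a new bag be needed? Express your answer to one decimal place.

4.4 hours

1.1 mg/min × 60 min/hr = 66 mg/hr
Concentration = 288 mg ÷ 333 mL = 0.8648649 mg/mL
Rate = 66 mg/hr ÷ 0.8648649 mg/mL = 76.3125 mL/hr
Duration = 333 mL ÷ 76.3125 mL/hr = 4.363636 hr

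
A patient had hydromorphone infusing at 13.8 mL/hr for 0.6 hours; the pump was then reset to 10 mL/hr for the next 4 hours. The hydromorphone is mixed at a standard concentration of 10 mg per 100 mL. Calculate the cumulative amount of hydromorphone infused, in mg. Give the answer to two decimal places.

4.83 mg

Concentration = 10 mg ÷ 100 mL = 0.1 mg/mL
Stage 1: 13.8 mL/hr × 0.6 hr = 8.28 mL → 8.28 mL × 0.1 mg/mL = 0.828 mg
Stage 2: 10 mL/hr × 4 hr = 40 mL → 40 mL × 0.1 mg/mL = 4 mg
Total = 0.828 + 4 = 4.828 mg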